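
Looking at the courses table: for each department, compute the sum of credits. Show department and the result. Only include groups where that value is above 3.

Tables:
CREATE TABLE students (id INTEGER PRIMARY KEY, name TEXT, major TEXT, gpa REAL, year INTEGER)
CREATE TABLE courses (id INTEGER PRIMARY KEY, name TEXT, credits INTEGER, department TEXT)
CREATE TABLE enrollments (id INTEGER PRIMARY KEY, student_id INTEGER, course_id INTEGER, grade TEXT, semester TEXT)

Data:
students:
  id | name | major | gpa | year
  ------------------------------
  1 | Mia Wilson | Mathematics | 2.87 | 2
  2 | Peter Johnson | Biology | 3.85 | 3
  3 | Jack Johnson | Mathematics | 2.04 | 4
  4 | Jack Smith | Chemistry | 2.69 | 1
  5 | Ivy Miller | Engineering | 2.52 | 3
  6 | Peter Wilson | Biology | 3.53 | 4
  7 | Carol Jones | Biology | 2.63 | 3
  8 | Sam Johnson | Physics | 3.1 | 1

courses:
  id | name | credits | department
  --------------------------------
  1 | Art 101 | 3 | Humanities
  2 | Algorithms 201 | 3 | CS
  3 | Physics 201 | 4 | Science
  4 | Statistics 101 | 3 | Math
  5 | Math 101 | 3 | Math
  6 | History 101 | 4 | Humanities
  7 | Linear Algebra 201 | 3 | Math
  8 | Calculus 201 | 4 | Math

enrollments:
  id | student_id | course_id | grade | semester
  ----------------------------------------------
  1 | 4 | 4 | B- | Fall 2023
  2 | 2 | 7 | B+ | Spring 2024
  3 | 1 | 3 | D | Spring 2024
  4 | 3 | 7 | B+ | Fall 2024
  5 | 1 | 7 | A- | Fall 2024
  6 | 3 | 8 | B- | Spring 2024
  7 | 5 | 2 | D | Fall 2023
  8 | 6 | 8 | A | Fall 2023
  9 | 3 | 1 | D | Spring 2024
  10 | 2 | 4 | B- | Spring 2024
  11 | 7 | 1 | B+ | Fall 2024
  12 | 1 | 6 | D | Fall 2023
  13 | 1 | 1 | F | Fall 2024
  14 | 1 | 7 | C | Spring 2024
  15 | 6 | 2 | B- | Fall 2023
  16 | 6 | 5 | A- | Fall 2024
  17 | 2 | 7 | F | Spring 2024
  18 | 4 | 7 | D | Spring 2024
SELECT department, SUM(credits) AS sum_credits FROM courses GROUP BY department HAVING SUM(credits) > 3

Execution result:
department | sum_credits
Humanities | 7
Math | 13
Science | 4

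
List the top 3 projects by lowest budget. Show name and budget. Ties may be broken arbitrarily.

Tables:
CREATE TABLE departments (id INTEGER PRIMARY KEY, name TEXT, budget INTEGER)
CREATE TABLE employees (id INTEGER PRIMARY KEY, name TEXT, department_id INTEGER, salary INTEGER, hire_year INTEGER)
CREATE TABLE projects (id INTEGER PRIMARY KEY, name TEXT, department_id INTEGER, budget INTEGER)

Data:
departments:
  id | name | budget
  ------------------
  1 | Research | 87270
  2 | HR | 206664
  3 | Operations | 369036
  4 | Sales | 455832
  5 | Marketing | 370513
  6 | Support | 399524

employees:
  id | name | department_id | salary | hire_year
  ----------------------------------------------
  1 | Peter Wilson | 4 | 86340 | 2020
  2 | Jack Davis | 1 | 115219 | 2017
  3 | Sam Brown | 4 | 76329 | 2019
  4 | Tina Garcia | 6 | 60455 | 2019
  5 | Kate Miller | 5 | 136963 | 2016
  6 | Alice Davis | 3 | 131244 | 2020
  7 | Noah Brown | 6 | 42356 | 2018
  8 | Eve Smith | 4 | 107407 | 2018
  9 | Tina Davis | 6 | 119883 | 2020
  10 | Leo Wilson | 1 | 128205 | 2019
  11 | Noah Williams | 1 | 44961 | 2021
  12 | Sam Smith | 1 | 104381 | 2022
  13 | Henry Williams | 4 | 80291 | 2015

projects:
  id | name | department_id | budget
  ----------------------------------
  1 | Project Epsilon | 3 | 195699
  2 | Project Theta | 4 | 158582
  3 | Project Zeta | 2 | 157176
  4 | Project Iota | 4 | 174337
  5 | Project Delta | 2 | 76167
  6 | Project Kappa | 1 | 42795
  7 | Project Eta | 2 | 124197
SELECT name, budget FROM projects ORDER BY budget ASC LIMIT 3

Execution result:
name | budget
Project Kappa | 42795
Project Delta | 76167
Project Eta | 124197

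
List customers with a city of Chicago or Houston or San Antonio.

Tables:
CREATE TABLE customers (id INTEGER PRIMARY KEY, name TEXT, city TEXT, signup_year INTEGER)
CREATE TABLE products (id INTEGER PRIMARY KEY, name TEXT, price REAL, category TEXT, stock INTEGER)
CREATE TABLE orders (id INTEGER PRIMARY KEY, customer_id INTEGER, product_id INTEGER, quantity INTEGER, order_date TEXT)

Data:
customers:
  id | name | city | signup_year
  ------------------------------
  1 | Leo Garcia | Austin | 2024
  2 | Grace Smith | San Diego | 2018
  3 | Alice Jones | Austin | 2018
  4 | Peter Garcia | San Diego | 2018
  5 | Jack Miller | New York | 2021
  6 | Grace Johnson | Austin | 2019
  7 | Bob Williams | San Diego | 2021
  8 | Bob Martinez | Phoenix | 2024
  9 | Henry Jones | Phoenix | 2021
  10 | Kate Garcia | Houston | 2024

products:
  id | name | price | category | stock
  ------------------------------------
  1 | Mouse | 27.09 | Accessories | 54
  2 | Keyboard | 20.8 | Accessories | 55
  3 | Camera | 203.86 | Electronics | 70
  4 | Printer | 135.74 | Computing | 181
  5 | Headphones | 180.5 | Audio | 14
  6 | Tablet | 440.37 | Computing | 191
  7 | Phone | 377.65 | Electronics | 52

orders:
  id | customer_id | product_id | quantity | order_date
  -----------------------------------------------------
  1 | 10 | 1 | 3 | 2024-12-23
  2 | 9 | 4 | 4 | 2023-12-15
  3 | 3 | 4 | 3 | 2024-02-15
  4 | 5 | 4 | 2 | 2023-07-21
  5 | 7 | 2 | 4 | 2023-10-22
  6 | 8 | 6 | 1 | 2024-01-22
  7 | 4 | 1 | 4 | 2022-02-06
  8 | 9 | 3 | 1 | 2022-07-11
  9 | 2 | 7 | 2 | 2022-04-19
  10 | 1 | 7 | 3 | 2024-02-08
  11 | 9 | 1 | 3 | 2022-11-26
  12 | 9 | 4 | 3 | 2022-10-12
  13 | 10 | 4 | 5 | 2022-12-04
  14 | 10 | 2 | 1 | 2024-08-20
SELECT name, city FROM customers WHERE city IN ('Chicago', 'Houston', 'San Antonio')

Execution result:
name | city
Kate Garcia | Houston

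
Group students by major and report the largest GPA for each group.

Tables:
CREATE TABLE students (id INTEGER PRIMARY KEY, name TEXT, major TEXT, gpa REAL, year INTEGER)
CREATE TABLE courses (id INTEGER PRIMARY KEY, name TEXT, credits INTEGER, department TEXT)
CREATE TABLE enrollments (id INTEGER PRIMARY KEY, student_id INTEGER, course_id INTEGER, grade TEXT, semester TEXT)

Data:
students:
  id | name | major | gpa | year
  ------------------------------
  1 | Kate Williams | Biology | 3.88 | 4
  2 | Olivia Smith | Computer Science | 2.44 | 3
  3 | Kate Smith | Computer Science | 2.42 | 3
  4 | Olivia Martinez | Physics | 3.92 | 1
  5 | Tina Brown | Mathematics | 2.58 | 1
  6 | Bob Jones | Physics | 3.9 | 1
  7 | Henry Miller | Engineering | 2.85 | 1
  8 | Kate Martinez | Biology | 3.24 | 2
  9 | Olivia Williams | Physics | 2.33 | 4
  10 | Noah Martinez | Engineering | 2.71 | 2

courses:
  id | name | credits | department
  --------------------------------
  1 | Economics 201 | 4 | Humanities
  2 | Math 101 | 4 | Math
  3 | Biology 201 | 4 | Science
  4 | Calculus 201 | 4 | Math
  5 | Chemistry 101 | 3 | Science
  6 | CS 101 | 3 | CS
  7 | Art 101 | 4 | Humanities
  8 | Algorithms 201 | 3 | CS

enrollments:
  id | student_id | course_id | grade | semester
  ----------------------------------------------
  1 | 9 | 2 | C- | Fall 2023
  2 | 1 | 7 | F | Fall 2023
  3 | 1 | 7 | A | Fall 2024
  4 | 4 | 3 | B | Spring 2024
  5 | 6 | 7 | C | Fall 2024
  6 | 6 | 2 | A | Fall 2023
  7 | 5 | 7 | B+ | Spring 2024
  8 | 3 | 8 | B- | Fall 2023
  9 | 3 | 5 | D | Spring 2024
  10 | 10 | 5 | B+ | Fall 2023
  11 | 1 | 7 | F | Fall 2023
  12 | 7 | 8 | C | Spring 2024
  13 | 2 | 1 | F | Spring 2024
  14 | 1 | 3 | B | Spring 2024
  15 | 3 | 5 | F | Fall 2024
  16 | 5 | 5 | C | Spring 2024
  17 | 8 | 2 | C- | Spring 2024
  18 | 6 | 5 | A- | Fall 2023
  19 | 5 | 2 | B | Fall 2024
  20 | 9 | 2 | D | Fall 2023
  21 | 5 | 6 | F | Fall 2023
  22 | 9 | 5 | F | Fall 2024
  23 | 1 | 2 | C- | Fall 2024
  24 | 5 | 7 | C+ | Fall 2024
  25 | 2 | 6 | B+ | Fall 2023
SELECT major, MAX(gpa) AS max_gpa FROM students GROUP BY major

Execution result:
major | max_gpa
Biology | 3.88
Computer Science | 2.44
Engineering | 2.85
Mathematics | 2.58
Physics | 3.92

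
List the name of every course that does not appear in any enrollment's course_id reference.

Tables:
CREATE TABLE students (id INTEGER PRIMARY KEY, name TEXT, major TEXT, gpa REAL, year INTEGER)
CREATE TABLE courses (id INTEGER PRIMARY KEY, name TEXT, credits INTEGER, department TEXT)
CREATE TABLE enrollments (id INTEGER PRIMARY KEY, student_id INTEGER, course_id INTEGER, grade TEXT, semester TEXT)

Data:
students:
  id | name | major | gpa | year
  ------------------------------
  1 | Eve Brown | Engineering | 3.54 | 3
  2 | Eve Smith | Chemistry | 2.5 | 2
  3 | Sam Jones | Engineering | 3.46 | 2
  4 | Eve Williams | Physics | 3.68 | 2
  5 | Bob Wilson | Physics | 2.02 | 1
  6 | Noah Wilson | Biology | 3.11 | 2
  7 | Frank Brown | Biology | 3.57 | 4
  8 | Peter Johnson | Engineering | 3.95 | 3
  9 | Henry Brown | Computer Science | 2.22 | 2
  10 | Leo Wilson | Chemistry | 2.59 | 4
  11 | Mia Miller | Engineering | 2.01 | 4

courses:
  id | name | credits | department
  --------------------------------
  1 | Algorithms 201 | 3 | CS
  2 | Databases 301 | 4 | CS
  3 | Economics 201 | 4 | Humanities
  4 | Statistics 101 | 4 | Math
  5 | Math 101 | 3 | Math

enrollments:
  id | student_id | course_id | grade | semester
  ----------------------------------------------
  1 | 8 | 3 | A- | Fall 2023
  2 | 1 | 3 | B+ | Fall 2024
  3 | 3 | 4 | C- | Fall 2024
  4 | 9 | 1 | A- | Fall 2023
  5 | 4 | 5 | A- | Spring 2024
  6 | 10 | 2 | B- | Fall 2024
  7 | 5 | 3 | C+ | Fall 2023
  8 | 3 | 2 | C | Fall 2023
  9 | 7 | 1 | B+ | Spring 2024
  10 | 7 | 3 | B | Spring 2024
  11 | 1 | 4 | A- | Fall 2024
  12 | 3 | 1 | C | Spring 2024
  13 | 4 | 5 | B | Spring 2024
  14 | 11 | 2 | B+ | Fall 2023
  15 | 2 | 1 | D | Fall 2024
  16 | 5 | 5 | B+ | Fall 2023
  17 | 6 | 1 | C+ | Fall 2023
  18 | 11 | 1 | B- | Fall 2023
SELECT p.name FROM courses p LEFT JOIN enrollments c ON c.course_id = p.id WHERE c.id IS NULL

Execution result:
(no rows)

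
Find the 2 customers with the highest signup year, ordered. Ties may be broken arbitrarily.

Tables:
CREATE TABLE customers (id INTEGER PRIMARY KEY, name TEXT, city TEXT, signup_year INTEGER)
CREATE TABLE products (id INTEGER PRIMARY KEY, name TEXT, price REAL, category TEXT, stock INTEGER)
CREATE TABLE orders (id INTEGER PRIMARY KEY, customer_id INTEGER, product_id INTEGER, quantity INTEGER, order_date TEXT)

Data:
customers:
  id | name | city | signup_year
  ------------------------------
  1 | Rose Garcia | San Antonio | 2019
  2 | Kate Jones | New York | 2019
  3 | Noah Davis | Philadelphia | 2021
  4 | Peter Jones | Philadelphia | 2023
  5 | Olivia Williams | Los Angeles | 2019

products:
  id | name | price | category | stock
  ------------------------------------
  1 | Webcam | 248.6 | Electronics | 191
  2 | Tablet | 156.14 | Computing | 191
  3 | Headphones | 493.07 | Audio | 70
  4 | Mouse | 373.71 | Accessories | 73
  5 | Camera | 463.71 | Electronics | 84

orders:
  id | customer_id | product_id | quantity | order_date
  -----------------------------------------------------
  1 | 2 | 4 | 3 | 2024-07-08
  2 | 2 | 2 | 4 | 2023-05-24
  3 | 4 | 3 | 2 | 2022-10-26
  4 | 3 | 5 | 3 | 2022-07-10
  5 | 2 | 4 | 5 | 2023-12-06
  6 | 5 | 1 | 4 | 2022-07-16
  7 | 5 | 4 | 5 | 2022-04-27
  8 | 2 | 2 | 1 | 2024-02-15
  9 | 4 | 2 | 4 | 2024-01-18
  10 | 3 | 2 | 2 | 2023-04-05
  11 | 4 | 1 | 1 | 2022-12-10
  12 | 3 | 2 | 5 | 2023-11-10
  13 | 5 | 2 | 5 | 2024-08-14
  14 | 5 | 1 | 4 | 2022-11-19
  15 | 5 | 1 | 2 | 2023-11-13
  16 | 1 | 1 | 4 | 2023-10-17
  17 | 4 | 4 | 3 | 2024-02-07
SELECT name, signup_year FROM customers ORDER BY signup_year DESC LIMIT 2

Execution result:
name | signup_year
Peter Jones | 2023
Noah Davis | 2021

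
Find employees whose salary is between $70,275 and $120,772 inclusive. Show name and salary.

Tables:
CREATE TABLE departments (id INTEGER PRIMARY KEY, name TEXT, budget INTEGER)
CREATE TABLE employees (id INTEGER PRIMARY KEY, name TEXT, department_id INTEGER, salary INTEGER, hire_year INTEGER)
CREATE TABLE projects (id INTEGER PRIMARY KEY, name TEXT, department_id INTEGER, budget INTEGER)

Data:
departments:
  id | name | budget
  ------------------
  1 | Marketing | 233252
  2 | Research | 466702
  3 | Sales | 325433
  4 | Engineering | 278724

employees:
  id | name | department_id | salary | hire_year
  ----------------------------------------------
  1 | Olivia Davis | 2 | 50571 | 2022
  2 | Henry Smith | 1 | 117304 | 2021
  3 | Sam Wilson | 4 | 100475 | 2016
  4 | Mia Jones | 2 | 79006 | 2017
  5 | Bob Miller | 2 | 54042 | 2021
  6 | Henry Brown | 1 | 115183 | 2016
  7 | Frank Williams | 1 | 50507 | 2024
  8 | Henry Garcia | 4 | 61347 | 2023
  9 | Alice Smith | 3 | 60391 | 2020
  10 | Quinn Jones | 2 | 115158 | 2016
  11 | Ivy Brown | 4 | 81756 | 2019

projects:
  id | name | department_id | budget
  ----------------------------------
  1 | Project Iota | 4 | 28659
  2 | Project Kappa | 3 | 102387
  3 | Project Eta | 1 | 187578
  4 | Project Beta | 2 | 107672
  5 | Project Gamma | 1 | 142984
SELECT name, salary FROM employees WHERE salary BETWEEN 70275 AND 120772

Execution result:
name | salary
Henry Smith | 117304
Sam Wilson | 100475
Mia Jones | 79006
Henry Brown | 115183
Quinn Jones | 115158
Ivy Brown | 81756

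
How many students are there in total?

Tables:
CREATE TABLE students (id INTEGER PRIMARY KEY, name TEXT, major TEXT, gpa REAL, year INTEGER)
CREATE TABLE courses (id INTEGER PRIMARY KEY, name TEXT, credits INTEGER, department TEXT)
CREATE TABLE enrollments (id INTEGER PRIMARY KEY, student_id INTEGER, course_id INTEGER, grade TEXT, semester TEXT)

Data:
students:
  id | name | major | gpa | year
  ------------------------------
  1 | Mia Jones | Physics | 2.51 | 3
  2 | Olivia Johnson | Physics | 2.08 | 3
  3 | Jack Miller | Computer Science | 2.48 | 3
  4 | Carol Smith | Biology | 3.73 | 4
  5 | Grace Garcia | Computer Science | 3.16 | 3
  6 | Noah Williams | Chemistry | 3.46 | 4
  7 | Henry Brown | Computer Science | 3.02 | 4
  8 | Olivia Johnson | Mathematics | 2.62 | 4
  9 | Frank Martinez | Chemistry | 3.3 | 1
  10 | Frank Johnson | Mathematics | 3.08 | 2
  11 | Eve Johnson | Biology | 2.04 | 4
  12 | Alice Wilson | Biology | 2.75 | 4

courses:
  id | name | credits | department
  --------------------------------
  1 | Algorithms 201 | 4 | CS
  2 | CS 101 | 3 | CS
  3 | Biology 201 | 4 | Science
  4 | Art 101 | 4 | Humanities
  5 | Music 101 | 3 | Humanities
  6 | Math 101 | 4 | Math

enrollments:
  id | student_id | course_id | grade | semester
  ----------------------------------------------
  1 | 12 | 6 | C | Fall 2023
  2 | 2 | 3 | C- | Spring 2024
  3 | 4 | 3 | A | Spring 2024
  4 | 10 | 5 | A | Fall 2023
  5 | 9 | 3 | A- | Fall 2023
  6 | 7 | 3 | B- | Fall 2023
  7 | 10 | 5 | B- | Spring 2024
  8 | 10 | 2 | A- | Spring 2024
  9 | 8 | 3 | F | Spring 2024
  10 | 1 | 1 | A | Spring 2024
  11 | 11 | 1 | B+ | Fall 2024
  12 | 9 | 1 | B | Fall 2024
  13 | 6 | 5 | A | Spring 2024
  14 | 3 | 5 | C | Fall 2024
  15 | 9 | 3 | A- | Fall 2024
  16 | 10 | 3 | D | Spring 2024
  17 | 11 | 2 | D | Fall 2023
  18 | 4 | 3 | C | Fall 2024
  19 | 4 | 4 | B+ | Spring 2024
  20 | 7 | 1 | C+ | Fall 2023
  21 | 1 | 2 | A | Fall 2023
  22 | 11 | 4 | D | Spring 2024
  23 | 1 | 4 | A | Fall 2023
SELECT COUNT(*) FROM students

Execution result:
12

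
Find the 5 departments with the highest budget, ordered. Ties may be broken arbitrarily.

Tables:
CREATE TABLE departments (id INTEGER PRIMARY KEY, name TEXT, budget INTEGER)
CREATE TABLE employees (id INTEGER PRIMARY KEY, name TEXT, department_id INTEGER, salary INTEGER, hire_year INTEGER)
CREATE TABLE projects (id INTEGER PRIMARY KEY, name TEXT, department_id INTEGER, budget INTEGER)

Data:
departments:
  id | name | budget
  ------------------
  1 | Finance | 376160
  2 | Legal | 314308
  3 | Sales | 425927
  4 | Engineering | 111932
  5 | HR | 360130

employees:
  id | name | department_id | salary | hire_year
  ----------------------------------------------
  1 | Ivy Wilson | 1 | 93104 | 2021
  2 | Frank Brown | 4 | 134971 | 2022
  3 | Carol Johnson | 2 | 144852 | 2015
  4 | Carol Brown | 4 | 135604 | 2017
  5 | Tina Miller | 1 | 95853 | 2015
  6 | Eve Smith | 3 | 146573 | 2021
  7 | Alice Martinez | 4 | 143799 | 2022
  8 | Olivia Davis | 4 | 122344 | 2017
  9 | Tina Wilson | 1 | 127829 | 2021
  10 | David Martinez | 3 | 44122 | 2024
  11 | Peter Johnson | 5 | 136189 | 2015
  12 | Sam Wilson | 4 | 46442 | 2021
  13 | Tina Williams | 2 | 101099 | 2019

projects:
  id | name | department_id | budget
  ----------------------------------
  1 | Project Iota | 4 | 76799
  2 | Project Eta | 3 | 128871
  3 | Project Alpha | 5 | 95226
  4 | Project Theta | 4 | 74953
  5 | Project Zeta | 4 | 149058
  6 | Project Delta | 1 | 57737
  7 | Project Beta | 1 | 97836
SELECT name, budget FROM departments ORDER BY budget DESC LIMIT 5

Execution result:
name | budget
Sales | 425927
Finance | 376160
HR | 360130
Legal | 314308
Engineering | 111932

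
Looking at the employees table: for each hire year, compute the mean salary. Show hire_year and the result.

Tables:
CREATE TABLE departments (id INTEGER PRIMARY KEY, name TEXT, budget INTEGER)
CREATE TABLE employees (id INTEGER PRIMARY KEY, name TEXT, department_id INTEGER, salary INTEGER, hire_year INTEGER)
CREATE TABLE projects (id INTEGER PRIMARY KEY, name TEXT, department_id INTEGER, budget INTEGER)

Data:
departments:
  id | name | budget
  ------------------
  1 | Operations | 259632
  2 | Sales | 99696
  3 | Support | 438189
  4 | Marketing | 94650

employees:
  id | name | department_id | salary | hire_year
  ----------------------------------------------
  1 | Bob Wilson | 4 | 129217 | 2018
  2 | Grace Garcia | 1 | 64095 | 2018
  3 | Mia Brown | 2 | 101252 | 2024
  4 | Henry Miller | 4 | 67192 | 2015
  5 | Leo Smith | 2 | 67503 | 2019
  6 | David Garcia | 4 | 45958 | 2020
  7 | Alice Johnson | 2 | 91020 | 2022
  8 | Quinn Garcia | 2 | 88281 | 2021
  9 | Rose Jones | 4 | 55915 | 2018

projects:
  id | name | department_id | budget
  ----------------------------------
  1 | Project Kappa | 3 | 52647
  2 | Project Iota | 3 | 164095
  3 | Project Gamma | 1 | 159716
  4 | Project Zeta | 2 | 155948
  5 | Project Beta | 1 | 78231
SELECT hire_year, AVG(salary) AS avg_salary FROM employees GROUP BY hire_year

Execution result:
hire_year | avg_salary
2015 | 67192.00
2018 | 83075.67
2019 | 67503.00
2020 | 45958.00
2021 | 88281.00
2022 | 91020.00
2024 | 101252.00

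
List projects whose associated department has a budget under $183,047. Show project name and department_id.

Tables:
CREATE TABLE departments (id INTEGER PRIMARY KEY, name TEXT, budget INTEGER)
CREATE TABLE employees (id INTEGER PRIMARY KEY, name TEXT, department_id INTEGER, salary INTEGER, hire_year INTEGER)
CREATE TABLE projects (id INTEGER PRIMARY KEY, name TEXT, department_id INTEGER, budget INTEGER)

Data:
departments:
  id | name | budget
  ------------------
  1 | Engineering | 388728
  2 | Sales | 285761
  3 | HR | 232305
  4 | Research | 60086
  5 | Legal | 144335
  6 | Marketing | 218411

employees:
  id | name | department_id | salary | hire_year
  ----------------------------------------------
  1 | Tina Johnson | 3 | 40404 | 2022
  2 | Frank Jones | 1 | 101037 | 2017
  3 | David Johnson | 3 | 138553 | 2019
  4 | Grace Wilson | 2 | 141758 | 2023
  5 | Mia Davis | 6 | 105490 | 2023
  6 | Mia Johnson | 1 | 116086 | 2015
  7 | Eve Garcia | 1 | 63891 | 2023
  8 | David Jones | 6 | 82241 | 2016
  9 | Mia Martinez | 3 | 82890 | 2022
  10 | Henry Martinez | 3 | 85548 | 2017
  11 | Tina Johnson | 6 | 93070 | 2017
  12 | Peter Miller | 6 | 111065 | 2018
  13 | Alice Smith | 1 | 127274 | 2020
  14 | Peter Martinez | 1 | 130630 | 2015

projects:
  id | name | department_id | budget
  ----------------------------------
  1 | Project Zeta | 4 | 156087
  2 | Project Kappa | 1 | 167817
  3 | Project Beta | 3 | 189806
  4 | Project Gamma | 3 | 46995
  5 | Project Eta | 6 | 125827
SELECT name, department_id FROM projects WHERE department_id IN (SELECT id FROM departments WHERE budget < 183047)

Execution result:
name | department_id
Project Zeta | 4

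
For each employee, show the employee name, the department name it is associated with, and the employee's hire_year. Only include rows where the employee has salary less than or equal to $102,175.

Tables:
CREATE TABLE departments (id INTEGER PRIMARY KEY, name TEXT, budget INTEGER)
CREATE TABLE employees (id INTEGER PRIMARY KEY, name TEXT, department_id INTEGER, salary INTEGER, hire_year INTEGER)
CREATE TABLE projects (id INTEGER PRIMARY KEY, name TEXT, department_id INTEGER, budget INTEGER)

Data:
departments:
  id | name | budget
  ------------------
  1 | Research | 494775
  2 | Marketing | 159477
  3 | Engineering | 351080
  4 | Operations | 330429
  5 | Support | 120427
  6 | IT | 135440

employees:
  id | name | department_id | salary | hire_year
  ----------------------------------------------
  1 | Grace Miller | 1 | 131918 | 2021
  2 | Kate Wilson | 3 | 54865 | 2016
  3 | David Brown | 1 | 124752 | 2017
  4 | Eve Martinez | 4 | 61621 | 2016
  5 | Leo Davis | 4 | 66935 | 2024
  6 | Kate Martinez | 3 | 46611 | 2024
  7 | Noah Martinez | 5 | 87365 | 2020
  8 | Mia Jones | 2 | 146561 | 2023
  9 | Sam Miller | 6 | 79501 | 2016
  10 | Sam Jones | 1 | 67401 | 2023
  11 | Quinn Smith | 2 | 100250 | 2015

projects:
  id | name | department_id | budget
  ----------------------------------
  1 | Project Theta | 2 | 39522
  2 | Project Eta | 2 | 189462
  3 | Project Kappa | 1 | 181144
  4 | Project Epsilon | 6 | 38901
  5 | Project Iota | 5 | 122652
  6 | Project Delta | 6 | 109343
SELECT c.name, p.name AS department, c.hire_year FROM employees c JOIN departments p ON c.department_id = p.id WHERE c.salary <= 102175

Execution result:
name | department | hire_year
Kate Wilson | Engineering | 2016
Eve Martinez | Operations | 2016
Leo Davis | Operations | 2024
Kate Martinez | Engineering | 2024
Noah Martinez | Support | 2020
Sam Miller | IT | 2016
Sam Jones | Research | 2023
Quinn Smith | Marketing | 2015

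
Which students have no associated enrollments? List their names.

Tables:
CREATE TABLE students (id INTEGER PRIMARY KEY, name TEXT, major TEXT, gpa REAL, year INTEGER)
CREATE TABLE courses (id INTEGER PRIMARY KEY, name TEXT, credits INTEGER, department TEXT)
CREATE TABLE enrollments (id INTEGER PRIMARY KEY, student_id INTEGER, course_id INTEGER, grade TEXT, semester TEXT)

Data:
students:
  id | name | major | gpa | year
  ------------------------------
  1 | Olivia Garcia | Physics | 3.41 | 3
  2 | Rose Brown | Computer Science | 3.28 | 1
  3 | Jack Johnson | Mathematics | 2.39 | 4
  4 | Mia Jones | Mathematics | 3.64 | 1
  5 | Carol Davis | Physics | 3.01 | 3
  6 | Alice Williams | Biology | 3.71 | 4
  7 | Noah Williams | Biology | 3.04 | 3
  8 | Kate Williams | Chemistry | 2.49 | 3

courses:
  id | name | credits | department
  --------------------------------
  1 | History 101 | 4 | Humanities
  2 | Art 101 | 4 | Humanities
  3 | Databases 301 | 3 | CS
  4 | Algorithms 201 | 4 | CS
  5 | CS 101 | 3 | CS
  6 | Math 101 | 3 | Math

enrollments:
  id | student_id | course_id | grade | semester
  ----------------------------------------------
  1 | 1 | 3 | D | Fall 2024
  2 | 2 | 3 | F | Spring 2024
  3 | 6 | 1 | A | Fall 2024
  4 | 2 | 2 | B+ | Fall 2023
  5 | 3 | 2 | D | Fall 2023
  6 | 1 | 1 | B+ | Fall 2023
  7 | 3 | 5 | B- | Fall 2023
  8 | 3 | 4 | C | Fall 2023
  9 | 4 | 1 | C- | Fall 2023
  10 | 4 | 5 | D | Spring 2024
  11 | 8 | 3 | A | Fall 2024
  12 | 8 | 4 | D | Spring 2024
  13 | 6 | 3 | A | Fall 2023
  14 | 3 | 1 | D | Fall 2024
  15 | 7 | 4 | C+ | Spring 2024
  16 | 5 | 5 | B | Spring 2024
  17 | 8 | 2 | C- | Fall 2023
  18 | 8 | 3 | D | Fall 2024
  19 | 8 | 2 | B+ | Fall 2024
SELECT p.name FROM students p LEFT JOIN enrollments c ON c.student_id = p.id WHERE c.id IS NULL

Execution result:
(no rows)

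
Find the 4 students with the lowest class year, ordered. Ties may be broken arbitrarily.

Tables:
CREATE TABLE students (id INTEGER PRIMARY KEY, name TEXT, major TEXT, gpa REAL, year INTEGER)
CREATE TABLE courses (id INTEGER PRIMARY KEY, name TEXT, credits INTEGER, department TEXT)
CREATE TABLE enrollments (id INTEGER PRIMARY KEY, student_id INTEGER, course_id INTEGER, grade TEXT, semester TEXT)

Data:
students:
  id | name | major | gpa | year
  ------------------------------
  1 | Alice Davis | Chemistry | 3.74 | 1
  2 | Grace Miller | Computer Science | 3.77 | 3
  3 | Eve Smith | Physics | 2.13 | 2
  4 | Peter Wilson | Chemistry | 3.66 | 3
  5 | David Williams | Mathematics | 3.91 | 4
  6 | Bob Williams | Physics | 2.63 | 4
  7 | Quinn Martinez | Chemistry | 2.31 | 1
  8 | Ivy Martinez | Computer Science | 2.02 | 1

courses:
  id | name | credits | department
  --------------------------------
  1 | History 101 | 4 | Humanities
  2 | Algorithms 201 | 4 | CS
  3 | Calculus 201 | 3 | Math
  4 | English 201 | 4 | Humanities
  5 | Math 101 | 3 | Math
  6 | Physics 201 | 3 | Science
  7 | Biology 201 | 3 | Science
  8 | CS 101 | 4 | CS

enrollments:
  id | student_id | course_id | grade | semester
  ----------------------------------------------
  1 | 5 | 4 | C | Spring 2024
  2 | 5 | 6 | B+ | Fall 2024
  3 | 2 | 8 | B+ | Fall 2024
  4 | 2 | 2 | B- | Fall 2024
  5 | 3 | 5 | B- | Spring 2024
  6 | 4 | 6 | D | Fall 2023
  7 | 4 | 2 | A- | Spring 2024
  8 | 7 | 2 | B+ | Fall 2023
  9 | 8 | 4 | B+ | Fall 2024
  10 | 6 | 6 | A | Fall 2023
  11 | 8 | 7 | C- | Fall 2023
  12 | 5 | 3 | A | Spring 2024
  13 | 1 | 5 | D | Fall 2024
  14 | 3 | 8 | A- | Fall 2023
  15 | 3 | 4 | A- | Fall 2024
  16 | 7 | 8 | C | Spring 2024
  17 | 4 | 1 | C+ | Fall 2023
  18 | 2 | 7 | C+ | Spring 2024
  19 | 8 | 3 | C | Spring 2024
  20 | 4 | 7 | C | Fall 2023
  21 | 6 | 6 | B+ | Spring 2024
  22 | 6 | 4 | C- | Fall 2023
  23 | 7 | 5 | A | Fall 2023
SELECT name, year FROM students ORDER BY year ASC LIMIT 4

Execution result:
name | year
Alice Davis | 1
Quinn Martinez | 1
Ivy Martinez | 1
Eve Smith | 2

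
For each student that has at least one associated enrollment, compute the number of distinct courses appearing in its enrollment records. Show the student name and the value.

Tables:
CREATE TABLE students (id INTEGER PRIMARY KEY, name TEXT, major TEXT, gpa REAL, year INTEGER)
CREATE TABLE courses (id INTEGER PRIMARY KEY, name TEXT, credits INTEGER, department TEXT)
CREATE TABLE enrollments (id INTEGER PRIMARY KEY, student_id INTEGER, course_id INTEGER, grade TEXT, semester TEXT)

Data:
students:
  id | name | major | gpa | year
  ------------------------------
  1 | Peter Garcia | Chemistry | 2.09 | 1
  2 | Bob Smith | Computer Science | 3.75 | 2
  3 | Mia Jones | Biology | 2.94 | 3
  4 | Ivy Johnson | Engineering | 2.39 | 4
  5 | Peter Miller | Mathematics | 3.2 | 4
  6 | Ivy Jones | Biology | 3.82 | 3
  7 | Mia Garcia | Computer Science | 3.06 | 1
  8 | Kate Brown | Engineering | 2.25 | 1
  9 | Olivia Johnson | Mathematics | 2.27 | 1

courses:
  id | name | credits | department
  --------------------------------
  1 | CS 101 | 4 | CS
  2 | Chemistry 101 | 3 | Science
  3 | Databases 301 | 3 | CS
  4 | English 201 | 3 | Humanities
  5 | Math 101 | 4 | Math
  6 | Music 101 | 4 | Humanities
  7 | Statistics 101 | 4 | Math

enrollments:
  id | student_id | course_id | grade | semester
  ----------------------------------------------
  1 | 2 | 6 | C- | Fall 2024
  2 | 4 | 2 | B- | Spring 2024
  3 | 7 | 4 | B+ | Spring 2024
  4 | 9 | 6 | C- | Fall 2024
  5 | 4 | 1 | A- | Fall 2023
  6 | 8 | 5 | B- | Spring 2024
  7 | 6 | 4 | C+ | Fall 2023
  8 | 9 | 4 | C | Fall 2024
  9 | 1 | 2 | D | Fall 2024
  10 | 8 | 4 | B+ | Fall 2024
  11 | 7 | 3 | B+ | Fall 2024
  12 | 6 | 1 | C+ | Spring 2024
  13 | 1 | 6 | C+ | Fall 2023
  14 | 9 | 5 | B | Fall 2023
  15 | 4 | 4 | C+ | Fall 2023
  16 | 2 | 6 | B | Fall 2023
SELECT p.name, COUNT(DISTINCT c.course_id) AS distinct_course_count FROM enrollments c JOIN students p ON c.student_id = p.id GROUP BY p.id, p.name

Execution result:
name | distinct_course_count
Peter Garcia | 2
Bob Smith | 1
Ivy Johnson | 3
Ivy Jones | 2
Mia Garcia | 2
Kate Brown | 2
Olivia Johnson | 3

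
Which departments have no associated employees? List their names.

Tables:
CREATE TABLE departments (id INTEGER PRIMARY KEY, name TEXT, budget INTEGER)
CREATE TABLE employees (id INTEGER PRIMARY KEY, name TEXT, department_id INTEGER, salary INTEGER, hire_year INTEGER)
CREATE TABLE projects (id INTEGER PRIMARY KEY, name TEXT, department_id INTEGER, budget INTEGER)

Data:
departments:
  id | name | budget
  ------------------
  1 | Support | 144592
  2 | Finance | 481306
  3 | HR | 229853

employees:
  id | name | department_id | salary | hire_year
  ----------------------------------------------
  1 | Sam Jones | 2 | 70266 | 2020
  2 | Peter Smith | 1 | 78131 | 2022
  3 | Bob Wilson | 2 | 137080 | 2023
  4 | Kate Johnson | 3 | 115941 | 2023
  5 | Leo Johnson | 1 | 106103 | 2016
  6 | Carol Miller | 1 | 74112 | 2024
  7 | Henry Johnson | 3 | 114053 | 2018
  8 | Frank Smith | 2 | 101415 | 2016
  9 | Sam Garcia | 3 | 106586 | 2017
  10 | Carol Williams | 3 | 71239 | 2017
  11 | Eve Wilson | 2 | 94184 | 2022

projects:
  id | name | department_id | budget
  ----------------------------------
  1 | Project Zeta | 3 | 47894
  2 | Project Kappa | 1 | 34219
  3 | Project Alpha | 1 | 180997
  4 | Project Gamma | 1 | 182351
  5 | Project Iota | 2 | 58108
SELECT p.name FROM departments p LEFT JOIN employees c ON c.department_id = p.id WHERE c.id IS NULL

Execution result:
(no rows)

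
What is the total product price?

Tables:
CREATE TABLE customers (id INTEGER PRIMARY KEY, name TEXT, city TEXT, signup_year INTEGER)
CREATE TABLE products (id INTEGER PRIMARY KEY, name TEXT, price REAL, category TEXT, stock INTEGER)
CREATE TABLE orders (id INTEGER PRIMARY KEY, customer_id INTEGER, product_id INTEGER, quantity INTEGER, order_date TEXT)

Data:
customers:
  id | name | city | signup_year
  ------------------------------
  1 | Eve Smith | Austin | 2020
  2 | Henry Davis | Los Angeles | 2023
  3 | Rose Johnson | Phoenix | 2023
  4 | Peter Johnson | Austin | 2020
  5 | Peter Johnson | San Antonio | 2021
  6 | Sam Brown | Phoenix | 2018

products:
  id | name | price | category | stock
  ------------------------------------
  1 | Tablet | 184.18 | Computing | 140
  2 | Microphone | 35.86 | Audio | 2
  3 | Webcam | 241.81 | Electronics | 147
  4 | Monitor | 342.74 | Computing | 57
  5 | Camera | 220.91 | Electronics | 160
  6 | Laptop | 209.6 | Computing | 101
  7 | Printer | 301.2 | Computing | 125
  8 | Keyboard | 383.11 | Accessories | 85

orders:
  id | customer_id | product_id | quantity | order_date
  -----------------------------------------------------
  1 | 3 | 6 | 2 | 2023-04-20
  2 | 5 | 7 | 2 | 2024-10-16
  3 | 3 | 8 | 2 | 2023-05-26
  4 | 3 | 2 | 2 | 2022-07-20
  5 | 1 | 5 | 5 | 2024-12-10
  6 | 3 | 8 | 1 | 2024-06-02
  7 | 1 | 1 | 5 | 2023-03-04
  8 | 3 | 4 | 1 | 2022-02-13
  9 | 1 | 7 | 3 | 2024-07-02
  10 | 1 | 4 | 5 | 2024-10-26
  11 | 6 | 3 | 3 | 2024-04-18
SELECT SUM(price) FROM products

Execution result:
1919.41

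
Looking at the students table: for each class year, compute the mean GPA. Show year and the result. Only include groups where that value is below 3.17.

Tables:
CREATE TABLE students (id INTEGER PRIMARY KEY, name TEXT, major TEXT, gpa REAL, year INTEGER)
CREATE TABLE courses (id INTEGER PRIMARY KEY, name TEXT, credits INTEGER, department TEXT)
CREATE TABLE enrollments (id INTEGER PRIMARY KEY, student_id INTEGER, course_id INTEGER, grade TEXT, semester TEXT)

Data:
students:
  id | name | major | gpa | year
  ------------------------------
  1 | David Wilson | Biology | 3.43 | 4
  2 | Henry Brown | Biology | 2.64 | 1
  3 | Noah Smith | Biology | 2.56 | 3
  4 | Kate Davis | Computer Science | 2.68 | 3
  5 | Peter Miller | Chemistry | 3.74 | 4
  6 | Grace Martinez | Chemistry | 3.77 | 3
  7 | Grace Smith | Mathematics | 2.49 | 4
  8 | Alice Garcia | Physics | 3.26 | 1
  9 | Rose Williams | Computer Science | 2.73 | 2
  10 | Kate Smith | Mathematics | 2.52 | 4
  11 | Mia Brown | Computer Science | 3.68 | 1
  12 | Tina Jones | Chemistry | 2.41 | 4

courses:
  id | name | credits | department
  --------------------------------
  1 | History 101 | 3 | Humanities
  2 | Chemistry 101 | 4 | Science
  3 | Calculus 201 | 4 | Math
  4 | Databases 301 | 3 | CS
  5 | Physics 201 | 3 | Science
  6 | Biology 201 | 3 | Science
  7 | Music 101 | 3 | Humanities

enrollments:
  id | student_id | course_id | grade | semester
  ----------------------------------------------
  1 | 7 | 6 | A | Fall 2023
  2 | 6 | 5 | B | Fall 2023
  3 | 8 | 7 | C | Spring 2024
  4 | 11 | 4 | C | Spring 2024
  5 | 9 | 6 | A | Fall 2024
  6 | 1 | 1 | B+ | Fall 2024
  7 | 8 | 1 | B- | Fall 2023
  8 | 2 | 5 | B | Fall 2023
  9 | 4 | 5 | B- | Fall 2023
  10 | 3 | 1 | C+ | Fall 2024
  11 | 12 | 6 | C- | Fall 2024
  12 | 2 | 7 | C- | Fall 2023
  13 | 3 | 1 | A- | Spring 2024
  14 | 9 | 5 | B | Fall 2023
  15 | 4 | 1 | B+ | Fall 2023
SELECT year, AVG(gpa) AS avg_gpa FROM students GROUP BY year HAVING AVG(gpa) < 3.17

Execution result:
year | avg_gpa
2 | 2.73
3 | 3.00
4 | 2.92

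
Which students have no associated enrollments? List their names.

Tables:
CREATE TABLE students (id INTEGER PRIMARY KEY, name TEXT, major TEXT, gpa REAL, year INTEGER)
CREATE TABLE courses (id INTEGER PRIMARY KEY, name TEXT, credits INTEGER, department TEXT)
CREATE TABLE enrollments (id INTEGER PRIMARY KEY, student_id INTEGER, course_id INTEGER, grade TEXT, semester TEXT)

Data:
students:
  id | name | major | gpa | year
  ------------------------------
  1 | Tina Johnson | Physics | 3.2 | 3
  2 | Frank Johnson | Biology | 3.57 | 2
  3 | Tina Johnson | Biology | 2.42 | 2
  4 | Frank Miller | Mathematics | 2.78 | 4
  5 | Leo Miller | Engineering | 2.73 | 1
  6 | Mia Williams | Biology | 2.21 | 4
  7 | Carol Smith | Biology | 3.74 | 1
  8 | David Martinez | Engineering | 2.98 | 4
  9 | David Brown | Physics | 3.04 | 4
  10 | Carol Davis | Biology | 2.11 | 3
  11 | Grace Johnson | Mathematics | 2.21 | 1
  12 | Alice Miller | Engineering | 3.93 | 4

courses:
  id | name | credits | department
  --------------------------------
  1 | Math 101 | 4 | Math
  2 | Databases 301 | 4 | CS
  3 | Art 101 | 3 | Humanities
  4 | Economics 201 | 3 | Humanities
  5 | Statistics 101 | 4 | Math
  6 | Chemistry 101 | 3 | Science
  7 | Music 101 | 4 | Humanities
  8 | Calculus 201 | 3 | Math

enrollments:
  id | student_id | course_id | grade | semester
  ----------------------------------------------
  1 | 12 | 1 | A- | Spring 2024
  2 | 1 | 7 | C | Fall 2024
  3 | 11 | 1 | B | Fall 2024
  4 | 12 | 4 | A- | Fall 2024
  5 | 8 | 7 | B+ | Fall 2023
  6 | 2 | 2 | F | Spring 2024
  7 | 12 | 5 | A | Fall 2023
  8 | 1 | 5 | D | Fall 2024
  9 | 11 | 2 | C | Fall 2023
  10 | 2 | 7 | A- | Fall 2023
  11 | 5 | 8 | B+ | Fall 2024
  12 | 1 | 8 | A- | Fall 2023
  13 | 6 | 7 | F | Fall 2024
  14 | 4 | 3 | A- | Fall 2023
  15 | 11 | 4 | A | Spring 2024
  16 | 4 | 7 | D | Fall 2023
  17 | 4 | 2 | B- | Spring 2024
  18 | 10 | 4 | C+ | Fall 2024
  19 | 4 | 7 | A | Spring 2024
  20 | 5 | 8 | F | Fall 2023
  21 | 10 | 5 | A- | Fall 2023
SELECT p.name FROM students p LEFT JOIN enrollments c ON c.student_id = p.id WHERE c.id IS NULL

Execution result:
name
Tina Johnson
Carol Smith
David Brown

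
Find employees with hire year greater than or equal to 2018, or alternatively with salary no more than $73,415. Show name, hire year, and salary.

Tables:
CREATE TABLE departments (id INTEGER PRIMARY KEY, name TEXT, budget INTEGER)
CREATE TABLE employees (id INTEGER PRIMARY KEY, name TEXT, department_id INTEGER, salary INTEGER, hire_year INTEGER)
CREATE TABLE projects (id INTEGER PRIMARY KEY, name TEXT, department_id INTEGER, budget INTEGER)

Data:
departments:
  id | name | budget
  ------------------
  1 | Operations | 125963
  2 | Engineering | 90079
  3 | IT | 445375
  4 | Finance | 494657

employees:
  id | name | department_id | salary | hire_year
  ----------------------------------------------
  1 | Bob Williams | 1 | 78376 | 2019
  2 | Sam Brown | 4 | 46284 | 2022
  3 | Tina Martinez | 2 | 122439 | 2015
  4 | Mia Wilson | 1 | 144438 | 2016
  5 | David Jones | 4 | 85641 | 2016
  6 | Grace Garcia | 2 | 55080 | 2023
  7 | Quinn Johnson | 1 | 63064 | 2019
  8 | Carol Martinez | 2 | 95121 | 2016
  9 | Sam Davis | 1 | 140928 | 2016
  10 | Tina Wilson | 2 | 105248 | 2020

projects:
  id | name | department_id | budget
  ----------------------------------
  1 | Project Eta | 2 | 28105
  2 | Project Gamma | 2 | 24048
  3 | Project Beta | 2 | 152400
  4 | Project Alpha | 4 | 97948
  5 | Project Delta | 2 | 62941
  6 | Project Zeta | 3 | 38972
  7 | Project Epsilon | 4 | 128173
SELECT name, hire_year, salary FROM employees WHERE hire_year >= 2018 OR salary <= 73415

Execution result:
name | hire_year | salary
Bob Williams | 2019 | 78376
Sam Brown | 2022 | 46284
Grace Garcia | 2023 | 55080
Quinn Johnson | 2019 | 63064
Tina Wilson | 2020 | 105248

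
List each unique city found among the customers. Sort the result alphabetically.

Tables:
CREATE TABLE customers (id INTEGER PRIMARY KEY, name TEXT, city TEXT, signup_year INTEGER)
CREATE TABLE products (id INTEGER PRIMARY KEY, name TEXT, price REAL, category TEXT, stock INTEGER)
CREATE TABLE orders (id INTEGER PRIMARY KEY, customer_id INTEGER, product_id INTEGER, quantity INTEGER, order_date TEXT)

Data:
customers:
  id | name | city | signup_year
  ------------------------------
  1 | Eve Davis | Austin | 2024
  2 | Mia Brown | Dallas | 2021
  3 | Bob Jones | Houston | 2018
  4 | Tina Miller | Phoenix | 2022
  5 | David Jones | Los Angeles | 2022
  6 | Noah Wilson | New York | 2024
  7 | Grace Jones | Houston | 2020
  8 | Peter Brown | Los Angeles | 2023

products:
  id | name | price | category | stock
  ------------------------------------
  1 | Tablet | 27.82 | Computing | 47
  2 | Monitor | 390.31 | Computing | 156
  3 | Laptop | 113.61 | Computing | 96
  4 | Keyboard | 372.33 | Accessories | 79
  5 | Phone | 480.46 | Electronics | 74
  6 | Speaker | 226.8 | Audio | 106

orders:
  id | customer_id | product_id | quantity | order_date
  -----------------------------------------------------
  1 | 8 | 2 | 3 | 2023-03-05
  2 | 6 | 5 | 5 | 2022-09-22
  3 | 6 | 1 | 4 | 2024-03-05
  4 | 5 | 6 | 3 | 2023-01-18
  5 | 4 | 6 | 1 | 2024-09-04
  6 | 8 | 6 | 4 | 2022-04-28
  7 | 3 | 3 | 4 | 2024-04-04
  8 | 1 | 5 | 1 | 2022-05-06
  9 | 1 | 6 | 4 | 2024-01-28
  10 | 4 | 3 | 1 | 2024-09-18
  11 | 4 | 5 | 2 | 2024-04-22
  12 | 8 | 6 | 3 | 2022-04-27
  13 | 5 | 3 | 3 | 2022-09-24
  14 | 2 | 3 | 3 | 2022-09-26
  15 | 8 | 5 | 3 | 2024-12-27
SELECT DISTINCT city FROM customers ORDER BY city

Execution result:
city
Austin
Dallas
Houston
Los Angeles
New York
Phoenix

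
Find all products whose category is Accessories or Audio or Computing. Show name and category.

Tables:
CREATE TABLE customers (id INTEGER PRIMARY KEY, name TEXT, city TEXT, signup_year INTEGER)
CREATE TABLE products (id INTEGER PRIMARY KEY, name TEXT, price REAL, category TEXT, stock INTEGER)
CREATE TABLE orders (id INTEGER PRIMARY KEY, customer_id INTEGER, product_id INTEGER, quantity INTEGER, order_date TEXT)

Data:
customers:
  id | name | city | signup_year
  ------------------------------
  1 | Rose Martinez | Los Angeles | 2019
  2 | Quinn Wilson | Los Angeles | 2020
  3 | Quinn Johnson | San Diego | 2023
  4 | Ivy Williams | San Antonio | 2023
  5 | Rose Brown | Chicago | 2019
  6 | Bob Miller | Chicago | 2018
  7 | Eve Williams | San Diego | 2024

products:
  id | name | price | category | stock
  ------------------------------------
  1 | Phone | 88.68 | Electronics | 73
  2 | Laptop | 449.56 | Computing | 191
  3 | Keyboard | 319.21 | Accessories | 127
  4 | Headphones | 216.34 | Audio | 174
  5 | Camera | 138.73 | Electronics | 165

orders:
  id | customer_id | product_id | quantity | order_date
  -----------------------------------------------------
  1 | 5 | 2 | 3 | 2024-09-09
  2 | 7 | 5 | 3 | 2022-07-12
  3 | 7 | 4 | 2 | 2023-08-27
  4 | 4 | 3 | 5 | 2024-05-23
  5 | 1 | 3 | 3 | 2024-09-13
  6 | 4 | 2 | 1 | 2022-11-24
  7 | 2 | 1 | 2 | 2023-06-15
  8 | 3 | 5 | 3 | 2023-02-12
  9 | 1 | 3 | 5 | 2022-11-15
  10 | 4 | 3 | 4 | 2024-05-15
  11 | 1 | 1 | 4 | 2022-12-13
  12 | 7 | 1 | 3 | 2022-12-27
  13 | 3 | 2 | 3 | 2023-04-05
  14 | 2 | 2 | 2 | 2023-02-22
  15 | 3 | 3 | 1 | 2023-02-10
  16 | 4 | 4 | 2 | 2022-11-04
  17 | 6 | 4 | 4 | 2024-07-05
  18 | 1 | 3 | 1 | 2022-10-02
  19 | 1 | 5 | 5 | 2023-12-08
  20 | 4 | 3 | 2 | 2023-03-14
SELECT name, category FROM products WHERE category IN ('Accessories', 'Audio', 'Computing')

Execution result:
name | category
Laptop | Computing
Keyboard | Accessories
Headphones | Audio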